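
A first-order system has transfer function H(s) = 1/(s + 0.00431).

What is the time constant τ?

For H(s) = 1/(s + 1/τ), the pole is at -1/τ = -0.00431, so τ = 1/0.00431 = 232 s.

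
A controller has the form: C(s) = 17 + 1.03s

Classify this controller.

This is a Proportional-Derivative (PD) controller.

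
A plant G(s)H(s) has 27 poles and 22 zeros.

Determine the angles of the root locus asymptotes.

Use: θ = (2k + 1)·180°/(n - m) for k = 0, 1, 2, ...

n - m = 27 - 22 = 5. Angles: θk = (2k + 1)·180°/5 = 36°, 108°, 180°, 252°, 324°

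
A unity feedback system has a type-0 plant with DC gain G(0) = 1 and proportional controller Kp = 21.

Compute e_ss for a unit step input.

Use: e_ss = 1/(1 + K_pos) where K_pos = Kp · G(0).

K_pos = Kp · G(0) = 21 × 1 = 21. e_ss = 1/(1 + 21) = 0.0455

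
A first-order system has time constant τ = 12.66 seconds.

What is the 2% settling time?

For first-order system, 2% settling time ≈ 4τ = 4 × 12.66 = 50.64 s.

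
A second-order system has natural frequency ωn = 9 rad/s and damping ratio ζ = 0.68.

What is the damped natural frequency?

ωd = ωn√(1 - ζ²) = 9√(1 - 0.68²) = 6.6 rad/s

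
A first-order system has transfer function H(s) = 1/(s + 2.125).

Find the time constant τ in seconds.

For H(s) = 1/(s + 1/τ), the pole is at -1/τ = -2.125, so τ = 1/2.125 = 0.4706 s.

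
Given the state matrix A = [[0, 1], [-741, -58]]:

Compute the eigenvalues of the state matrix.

det(A - λI) = λ² - (-58)λ + 741 = (λ - (-19))(λ - (-39)). Eigenvalues: -19, -39.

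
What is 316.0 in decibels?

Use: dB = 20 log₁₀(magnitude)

dB = 20 log₁₀(316.0) = 50.0 dB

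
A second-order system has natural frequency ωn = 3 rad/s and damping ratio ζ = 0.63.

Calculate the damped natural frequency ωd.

ωd = ωn√(1 - ζ²) = 3√(1 - 0.63²) = 2.33 rad/s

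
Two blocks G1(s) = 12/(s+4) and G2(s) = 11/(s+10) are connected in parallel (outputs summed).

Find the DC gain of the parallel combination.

Parallel: G_eq = G1 + G2. DC gain = G1(0) + G2(0) = 12/4 + 11/10 = 3 + 1.1 = 4.1.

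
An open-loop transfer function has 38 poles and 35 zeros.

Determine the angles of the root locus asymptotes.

n - m = 38 - 35 = 3. Angles: θk = (2k + 1)·180°/3 = 60°, 180°, 300°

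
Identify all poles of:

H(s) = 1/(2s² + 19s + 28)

Discriminant = 19² - 4×2×28 = 361 - 224 = 137 > 0, so two distinct real poles. Using quadratic formula: s = (-19 ± √137)/(2×2) = (-19 ± √137)/4, with √137 ≈ 11.7047. s₁ ≈ -1.8238, s₂ ≈ -7.6762. Poles: s₁ = -1.8238, s₂ = -7.6762.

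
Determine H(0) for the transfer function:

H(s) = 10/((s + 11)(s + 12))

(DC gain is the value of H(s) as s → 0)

DC gain = H(0) = 10/(11 × 12) = 10/132 = 0.0758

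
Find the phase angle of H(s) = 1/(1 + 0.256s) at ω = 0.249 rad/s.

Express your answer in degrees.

Phase = -arctan(ωτ) = -arctan(0.249 × 0.256) = -3.6°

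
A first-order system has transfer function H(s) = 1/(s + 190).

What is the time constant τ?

For H(s) = 1/(s + 1/τ), the pole is at -1/τ = -190, so τ = 1/190 = 0.0053 s.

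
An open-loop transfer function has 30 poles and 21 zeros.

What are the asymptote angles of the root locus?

n - m = 30 - 21 = 9. Angles: θk = (2k + 1)·180°/9 = 20°, 60°, 100°, 140°, 180°, 220°, 260°, 300°, 340°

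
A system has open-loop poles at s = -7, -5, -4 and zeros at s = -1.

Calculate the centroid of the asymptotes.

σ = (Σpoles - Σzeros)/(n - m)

σ = (Σpoles - Σzeros)/(n - m) = (-16 - (-1))/(3 - 1) = -15/2 = -7.5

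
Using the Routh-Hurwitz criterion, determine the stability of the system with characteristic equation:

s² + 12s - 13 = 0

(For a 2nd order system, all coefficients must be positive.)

Coefficients: 1, 12, -13. c=-13 not positive, so system is unstable.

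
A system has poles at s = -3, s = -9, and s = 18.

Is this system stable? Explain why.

Pole(s) at s = 18 are not in the left half-plane. System is unstable.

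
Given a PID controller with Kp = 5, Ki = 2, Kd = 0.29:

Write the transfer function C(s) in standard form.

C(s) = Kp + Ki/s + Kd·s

Substituting values: C(s) = 5 + 2/s + 0.29s = (0.29s² + 5s + 2)/s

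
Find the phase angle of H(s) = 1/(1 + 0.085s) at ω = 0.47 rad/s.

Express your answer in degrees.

Phase = -arctan(ωτ) = -arctan(0.47 × 0.085) = -2.3°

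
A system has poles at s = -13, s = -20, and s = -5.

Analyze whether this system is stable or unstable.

All poles are in the left half-plane. System is stable.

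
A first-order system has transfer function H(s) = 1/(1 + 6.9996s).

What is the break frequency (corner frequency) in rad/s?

Corner frequency = 1/τ = 1/6.9996 = 0.143 rad/s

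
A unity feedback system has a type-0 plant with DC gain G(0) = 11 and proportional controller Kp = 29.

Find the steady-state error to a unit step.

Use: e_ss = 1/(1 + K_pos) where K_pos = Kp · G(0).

K_pos = Kp · G(0) = 29 × 11 = 319. e_ss = 1/(1 + 319) = 0.003125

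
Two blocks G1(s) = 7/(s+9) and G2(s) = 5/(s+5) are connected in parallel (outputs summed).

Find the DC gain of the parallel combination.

Parallel: G_eq = G1 + G2. DC gain = G1(0) + G2(0) = 7/9 + 5/5 = 0.7778 + 1 = 1.7778.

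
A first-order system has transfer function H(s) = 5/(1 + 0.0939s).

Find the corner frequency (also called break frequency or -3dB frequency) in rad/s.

Corner frequency = 1/τ = 1/0.0939 = 10.65 rad/s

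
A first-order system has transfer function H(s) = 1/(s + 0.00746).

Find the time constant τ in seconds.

For H(s) = 1/(s + 1/τ), the pole is at -1/τ = -0.00746, so τ = 1/0.00746 = 134 s.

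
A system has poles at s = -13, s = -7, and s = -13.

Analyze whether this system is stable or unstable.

All poles are in the left half-plane. System is stable.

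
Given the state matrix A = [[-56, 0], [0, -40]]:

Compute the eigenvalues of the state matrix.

For diagonal matrix, eigenvalues are diagonal entries: λ₁ = -56, λ₂ = -40.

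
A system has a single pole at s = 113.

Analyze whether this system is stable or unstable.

Pole at s = 113 is in the right half-plane. Unstable.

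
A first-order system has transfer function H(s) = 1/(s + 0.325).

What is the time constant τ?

For H(s) = 1/(s + 1/τ), the pole is at -1/τ = -0.325, so τ = 1/0.325 = 3.0769 s.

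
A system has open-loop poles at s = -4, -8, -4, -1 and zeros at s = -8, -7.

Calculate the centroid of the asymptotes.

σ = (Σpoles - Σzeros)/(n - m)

σ = (Σpoles - Σzeros)/(n - m) = (-17 - (-15))/(4 - 2) = -2/2 = -1.0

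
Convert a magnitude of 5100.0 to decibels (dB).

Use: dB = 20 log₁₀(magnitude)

dB = 20 log₁₀(5100.0) = 74.2 dB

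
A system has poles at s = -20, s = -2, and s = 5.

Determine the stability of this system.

Pole(s) at s = 5 are not in the left half-plane. System is unstable.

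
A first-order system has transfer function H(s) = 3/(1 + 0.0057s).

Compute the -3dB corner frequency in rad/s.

Corner frequency = 1/τ = 1/0.0057 = 175.439 rad/s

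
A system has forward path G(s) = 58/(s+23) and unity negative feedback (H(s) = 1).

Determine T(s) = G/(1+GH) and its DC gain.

T(s) = G/(1+GH) = [58/(s+23)] / [1 + 58/(s+23)] = 58/(s+23+58) = 58/(s+81). DC gain = 58/81 = 0.7160.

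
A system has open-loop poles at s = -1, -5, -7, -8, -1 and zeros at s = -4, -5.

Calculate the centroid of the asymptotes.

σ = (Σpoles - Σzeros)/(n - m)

σ = (Σpoles - Σzeros)/(n - m) = (-22 - (-9))/(5 - 2) = -13/3 = -4.33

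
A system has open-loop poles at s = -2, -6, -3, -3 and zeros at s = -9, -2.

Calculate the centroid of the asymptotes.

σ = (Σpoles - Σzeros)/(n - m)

σ = (Σpoles - Σzeros)/(n - m) = (-14 - (-11))/(4 - 2) = -3/2 = -1.5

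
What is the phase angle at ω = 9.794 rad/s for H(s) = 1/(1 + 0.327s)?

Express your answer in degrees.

Phase = -arctan(ωτ) = -arctan(9.794 × 0.327) = -72.7°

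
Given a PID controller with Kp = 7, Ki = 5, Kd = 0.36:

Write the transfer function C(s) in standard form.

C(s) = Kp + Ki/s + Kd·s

Substituting values: C(s) = 7 + 5/s + 0.36s = (0.36s² + 7s + 5)/s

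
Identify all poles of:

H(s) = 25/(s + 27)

Pole is where denominator = 0: s + 27 = 0, so s = -27.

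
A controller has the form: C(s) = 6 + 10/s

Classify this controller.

This is a Proportional-Integral (PI) controller.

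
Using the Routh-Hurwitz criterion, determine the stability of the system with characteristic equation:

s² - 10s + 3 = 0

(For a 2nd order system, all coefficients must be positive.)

Coefficients: 1, -10, 3. b=-10 not positive, so system is unstable.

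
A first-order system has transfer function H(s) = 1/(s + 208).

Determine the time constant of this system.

For H(s) = 1/(s + 1/τ), the pole is at -1/τ = -208, so τ = 1/208 = 0.0048 s.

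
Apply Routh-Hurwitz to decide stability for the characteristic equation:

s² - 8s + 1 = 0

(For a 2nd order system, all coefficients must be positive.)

Coefficients: 1, -8, 1. b=-8 not positive, so system is unstable.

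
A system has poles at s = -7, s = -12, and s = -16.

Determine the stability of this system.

All poles are in the left half-plane. System is stable.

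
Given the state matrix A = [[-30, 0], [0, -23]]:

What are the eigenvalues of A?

For diagonal matrix, eigenvalues are diagonal entries: λ₁ = -30, λ₂ = -23.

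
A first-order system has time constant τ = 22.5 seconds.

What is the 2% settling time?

For first-order system, 2% settling time ≈ 4τ = 4 × 22.5 = 90.0 s.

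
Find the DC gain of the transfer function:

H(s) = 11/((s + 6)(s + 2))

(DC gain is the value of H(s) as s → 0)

DC gain = H(0) = 11/(6 × 2) = 11/12 = 0.9167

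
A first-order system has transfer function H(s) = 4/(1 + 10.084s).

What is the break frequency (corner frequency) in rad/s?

Corner frequency = 1/τ = 1/10.084 = 0.099 rad/s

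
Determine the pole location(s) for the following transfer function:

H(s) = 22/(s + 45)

Pole is where denominator = 0: s + 45 = 0, so s = -45.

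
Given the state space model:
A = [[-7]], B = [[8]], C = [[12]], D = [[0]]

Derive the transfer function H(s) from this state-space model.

(sI - A)⁻¹ = 1/(s + 7). H(s) = 12 × 8/(s + 7) + 0 = 96/(s + 7).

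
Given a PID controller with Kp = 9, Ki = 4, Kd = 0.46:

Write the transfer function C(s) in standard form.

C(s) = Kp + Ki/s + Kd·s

Substituting values: C(s) = 9 + 4/s + 0.46s = (0.46s² + 9s + 4)/s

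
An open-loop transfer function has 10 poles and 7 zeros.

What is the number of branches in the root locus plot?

Root locus has n branches where n = number of poles = 10.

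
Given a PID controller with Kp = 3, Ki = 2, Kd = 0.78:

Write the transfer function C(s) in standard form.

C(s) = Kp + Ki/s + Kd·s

Substituting values: C(s) = 3 + 2/s + 0.78s = (0.78s² + 3s + 2)/s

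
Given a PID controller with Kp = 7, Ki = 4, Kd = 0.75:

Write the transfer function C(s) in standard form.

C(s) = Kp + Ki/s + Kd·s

Substituting values: C(s) = 7 + 4/s + 0.75s = (0.75s² + 7s + 4)/s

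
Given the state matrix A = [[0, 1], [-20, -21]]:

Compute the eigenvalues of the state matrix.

det(A - λI) = λ² - (-21)λ + 20 = (λ - (-20))(λ - (-1)). Eigenvalues: -20, -1.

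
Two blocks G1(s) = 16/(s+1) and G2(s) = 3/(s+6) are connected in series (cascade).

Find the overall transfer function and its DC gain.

Series: multiply transfer functions. G_eq = 16/(s+1) × 3/(s+6) = 48/((s+1)(s+6)). DC gain = 48/(1×6) = 8.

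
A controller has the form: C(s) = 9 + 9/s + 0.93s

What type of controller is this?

This is a Proportional-Integral-Derivative (PID) controller.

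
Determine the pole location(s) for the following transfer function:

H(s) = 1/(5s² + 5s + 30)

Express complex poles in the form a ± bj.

Discriminant = 5² - 4×5×30 = 25 - 600 = -575 < 0, so the poles are a complex conjugate pair s = (-5 ± j√575)/(2×5). Real part = -5/(2×5) = -5/10 = -0.5; imaginary part = ±√575/(2×5) ≈ 2.3979. Poles: s = -0.5 ± 2.3979j.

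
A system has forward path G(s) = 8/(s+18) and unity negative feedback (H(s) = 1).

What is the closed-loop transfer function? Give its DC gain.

T(s) = G/(1+GH) = [8/(s+18)] / [1 + 8/(s+18)] = 8/(s+18+8) = 8/(s+26). DC gain = 8/26 = 0.3077.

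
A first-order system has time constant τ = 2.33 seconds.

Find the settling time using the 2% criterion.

For first-order system, 2% settling time ≈ 4τ = 4 × 2.33 = 9.32 s.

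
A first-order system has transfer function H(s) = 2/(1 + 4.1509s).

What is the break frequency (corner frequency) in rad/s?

Corner frequency = 1/τ = 1/4.1509 = 0.241 rad/s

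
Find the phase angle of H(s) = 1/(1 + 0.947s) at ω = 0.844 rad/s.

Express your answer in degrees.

Phase = -arctan(ωτ) = -arctan(0.844 × 0.947) = -38.6°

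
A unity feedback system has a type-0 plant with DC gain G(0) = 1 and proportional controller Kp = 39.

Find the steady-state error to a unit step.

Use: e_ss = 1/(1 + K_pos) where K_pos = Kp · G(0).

K_pos = Kp · G(0) = 39 × 1 = 39. e_ss = 1/(1 + 39) = 0.025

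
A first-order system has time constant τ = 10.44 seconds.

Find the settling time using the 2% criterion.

For first-order system, 2% settling time ≈ 4τ = 4 × 10.44 = 41.76 s.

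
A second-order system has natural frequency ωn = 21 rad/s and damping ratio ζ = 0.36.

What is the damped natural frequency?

ωd = ωn√(1 - ζ²) = 21√(1 - 0.36²) = 19.59 rad/s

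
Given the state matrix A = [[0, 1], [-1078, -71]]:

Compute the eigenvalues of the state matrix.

det(A - λI) = λ² - (-71)λ + 1078 = (λ - (-49))(λ - (-22)). Eigenvalues: -49, -22.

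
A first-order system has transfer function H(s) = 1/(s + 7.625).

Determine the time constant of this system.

For H(s) = 1/(s + 1/τ), the pole is at -1/τ = -7.625, so τ = 1/7.625 = 0.1311 s.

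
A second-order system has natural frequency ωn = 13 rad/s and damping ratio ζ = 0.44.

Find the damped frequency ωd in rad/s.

ωd = ωn√(1 - ζ²) = 13√(1 - 0.44²) = 11.67 rad/s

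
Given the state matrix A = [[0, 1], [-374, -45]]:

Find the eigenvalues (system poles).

det(A - λI) = λ² - (-45)λ + 374 = (λ - (-34))(λ - (-11)). Eigenvalues: -34, -11.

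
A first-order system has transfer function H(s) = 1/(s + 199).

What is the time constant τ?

For H(s) = 1/(s + 1/τ), the pole is at -1/τ = -199, so τ = 1/199 = 0.0050 s.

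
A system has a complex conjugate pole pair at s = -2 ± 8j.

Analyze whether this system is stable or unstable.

Real part of poles is -2 (< 0, left half-plane). Stable.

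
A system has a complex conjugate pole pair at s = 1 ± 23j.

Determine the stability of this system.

Real part of poles is 1 (> 0, right half-plane). Unstable.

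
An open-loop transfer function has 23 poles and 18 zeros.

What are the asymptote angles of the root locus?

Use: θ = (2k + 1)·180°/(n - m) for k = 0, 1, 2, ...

n - m = 23 - 18 = 5. Angles: θk = (2k + 1)·180°/5 = 36°, 108°, 180°, 252°, 324°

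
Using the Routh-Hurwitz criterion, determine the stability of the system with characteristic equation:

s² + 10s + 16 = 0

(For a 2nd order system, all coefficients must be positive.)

Coefficients: 1, 10, 16. All positive, so system is stable.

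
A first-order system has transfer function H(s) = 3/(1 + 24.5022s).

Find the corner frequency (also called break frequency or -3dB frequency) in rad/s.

Corner frequency = 1/τ = 1/24.5022 = 0.041 rad/s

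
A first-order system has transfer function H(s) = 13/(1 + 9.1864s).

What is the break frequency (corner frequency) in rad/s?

Corner frequency = 1/τ = 1/9.1864 = 0.109 rad/s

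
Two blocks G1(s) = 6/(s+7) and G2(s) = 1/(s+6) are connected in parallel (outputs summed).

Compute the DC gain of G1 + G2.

Parallel: G_eq = G1 + G2. DC gain = G1(0) + G2(0) = 6/7 + 1/6 = 0.8571 + 0.1667 = 1.0238.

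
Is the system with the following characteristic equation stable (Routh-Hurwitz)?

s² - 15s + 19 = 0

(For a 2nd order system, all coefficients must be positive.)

Coefficients: 1, -15, 19. b=-15 not positive, so system is unstable.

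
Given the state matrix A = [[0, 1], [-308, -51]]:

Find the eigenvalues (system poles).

det(A - λI) = λ² - (-51)λ + 308 = (λ - (-44))(λ - (-7)). Eigenvalues: -44, -7.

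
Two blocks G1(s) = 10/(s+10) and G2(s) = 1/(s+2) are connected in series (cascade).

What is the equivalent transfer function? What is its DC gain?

Series: multiply transfer functions. G_eq = 10/(s+10) × 1/(s+2) = 10/((s+10)(s+2)). DC gain = 10/(10×2) = 0.5.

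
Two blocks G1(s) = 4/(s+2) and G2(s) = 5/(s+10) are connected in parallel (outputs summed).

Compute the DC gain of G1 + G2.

Parallel: G_eq = G1 + G2. DC gain = G1(0) + G2(0) = 4/2 + 5/10 = 2 + 0.5 = 2.5.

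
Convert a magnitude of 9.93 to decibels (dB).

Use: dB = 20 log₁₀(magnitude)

dB = 20 log₁₀(9.93) = 19.9 dB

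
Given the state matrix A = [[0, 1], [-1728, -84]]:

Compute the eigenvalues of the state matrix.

det(A - λI) = λ² - (-84)λ + 1728 = (λ - (-36))(λ - (-48)). Eigenvalues: -36, -48.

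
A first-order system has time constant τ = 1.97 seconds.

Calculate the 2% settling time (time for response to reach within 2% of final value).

For first-order system, 2% settling time ≈ 4τ = 4 × 1.97 = 7.88 s.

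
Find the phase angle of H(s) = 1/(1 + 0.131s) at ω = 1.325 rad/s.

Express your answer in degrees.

Phase = -arctan(ωτ) = -arctan(1.325 × 0.131) = -9.8°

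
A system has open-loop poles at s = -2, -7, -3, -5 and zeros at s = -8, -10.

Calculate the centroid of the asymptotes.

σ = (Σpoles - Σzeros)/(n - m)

σ = (Σpoles - Σzeros)/(n - m) = (-17 - (-18))/(4 - 2) = 1/2 = 0.5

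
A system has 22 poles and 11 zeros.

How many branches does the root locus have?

Root locus has n branches where n = number of poles = 22.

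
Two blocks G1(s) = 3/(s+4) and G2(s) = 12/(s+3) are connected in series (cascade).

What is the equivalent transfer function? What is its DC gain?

Series: multiply transfer functions. G_eq = 3/(s+4) × 12/(s+3) = 36/((s+4)(s+3)). DC gain = 36/(4×3) = 3.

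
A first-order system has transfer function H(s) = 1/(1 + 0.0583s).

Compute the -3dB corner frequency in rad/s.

Corner frequency = 1/τ = 1/0.0583 = 17.153 rad/s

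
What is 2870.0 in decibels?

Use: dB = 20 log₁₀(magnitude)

dB = 20 log₁₀(2870.0) = 69.2 dB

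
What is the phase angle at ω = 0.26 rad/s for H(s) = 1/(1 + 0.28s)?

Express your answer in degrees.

Phase = -arctan(ωτ) = -arctan(0.26 × 0.28) = -4.2°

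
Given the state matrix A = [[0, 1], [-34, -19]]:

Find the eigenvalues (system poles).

det(A - λI) = λ² - (-19)λ + 34 = (λ - (-2))(λ - (-17)). Eigenvalues: -2, -17.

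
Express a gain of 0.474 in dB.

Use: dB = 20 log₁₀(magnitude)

dB = 20 log₁₀(0.474) = -6.5 dB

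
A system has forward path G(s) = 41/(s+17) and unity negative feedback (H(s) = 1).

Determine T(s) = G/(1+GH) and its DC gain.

T(s) = G/(1+GH) = [41/(s+17)] / [1 + 41/(s+17)] = 41/(s+17+41) = 41/(s+58). DC gain = 41/58 = 0.7069.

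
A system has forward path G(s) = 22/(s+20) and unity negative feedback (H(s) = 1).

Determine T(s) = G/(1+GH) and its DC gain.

T(s) = G/(1+GH) = [22/(s+20)] / [1 + 22/(s+20)] = 22/(s+20+22) = 22/(s+42). DC gain = 22/42 = 0.5238.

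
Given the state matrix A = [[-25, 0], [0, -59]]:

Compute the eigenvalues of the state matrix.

For diagonal matrix, eigenvalues are diagonal entries: λ₁ = -25, λ₂ = -59.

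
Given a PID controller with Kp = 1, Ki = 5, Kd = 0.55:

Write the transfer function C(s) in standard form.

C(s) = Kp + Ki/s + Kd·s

Substituting values: C(s) = 1 + 5/s + 0.55s = (0.55s² + s + 5)/s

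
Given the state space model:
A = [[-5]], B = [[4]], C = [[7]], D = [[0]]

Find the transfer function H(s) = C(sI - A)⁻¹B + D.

(sI - A)⁻¹ = 1/(s + 5). H(s) = 7 × 4/(s + 5) + 0 = 28/(s + 5).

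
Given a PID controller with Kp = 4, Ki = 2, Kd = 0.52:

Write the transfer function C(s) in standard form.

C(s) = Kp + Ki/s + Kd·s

Substituting values: C(s) = 4 + 2/s + 0.52s = (0.52s² + 4s + 2)/s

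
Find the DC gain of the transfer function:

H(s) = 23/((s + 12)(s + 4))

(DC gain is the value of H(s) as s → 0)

DC gain = H(0) = 23/(12 × 4) = 23/48 = 0.4792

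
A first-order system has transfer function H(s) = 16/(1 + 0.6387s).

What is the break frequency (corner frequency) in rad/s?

Corner frequency = 1/τ = 1/0.6387 = 1.566 rad/s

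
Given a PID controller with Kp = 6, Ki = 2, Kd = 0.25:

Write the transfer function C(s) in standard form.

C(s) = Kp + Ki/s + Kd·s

Substituting values: C(s) = 6 + 2/s + 0.25s = (0.25s² + 6s + 2)/s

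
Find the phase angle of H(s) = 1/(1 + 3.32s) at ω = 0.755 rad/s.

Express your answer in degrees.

Phase = -arctan(ωτ) = -arctan(0.755 × 3.32) = -68.3°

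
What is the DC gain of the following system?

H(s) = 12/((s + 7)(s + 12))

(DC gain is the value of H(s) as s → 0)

DC gain = H(0) = 12/(7 × 12) = 12/84 = 0.1429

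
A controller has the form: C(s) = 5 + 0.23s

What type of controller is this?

This is a Proportional-Derivative (PD) controller.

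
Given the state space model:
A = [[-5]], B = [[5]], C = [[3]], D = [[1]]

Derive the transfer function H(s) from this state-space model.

(sI - A)⁻¹ = 1/(s + 5). H(s) = 3×5/(s + 5) + 1 = (s + 20)/(s + 5).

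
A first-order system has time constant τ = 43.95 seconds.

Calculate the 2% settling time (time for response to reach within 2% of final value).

For first-order system, 2% settling time ≈ 4τ = 4 × 43.95 = 175.8 s.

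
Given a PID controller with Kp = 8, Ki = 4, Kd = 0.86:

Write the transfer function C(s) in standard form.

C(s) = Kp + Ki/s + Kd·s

Substituting values: C(s) = 8 + 4/s + 0.86s = (0.86s² + 8s + 4)/s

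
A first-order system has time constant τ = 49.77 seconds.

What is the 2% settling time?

For first-order system, 2% settling time ≈ 4τ = 4 × 49.77 = 199.08 s.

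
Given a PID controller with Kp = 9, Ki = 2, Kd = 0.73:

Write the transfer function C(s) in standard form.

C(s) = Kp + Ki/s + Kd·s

Substituting values: C(s) = 9 + 2/s + 0.73s = (0.73s² + 9s + 2)/s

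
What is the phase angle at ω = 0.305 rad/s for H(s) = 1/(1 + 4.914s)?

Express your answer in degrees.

Phase = -arctan(ωτ) = -arctan(0.305 × 4.914) = -56.3°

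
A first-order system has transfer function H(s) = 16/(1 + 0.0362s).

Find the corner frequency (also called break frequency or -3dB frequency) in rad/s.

Corner frequency = 1/τ = 1/0.0362 = 27.624 rad/s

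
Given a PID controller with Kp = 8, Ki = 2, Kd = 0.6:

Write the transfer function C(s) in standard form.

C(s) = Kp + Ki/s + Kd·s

Substituting values: C(s) = 8 + 2/s + 0.6s = (0.6s² + 8s + 2)/s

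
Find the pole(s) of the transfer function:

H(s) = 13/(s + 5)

Pole is where denominator = 0: s + 5 = 0, so s = -5.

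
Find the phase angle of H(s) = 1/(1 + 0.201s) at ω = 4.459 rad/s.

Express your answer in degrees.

Phase = -arctan(ωτ) = -arctan(4.459 × 0.201) = -41.9°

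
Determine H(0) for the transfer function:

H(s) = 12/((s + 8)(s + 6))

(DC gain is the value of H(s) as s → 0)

DC gain = H(0) = 12/(8 × 6) = 12/48 = 0.25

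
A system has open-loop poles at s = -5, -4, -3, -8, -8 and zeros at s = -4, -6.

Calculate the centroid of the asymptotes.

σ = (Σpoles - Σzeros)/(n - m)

σ = (Σpoles - Σzeros)/(n - m) = (-28 - (-10))/(5 - 2) = -18/3 = -6.0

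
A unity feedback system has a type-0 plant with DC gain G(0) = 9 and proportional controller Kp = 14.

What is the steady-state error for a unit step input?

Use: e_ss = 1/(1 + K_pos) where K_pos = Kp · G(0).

K_pos = Kp · G(0) = 14 × 9 = 126. e_ss = 1/(1 + 126) = 0.0079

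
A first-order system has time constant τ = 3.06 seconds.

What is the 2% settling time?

For first-order system, 2% settling time ≈ 4τ = 4 × 3.06 = 12.24 s.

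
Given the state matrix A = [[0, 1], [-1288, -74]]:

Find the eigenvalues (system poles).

det(A - λI) = λ² - (-74)λ + 1288 = (λ - (-28))(λ - (-46)). Eigenvalues: -28, -46.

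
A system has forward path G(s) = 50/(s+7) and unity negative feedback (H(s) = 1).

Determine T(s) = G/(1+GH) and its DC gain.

T(s) = G/(1+GH) = [50/(s+7)] / [1 + 50/(s+7)] = 50/(s+7+50) = 50/(s+57). DC gain = 50/57 = 0.8772.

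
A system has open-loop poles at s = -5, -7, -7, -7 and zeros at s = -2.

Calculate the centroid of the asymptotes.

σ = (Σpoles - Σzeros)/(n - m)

σ = (Σpoles - Σzeros)/(n - m) = (-26 - (-2))/(4 - 1) = -24/3 = -8.0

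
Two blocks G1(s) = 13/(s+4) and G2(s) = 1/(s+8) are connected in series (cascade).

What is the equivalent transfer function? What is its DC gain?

Series: multiply transfer functions. G_eq = 13/(s+4) × 1/(s+8) = 13/((s+4)(s+8)). DC gain = 13/(4×8) = 0.40625.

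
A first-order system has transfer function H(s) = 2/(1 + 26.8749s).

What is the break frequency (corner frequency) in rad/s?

Corner frequency = 1/τ = 1/26.8749 = 0.037 rad/s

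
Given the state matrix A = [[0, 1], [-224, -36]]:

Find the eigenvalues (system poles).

det(A - λI) = λ² - (-36)λ + 224 = (λ - (-28))(λ - (-8)). Eigenvalues: -28, -8.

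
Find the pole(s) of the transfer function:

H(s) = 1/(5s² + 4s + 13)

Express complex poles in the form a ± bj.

Discriminant = 4² - 4×5×13 = 16 - 260 = -244 < 0, so the poles are a complex conjugate pair s = (-4 ± j√244)/(2×5). Real part = -4/(2×5) = -4/10 = -0.4; imaginary part = ±√244/(2×5) ≈ 1.5620. Poles: s = -0.4 ± 1.5620j.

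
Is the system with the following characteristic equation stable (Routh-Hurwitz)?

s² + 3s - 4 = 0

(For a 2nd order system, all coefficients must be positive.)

Coefficients: 1, 3, -4. c=-4 not positive, so system is unstable.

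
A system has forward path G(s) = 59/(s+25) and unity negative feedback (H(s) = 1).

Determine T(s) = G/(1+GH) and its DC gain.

T(s) = G/(1+GH) = [59/(s+25)] / [1 + 59/(s+25)] = 59/(s+25+59) = 59/(s+84). DC gain = 59/84 = 0.7024.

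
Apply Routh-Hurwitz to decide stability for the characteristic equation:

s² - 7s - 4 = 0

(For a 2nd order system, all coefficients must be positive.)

Coefficients: 1, -7, -4. b=-7, c=-4 not positive, so system is unstable.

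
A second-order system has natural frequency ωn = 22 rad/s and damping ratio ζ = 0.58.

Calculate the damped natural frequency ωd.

ωd = ωn√(1 - ζ²) = 22√(1 - 0.58²) = 17.92 rad/s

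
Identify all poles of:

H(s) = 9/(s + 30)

Pole is where denominator = 0: s + 30 = 0, so s = -30.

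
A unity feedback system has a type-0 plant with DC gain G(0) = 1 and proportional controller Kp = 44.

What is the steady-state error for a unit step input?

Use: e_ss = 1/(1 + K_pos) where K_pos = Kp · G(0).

K_pos = Kp · G(0) = 44 × 1 = 44. e_ss = 1/(1 + 44) = 0.0222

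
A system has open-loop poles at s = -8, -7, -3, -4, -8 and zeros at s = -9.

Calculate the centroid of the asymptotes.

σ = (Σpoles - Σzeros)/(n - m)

σ = (Σpoles - Σzeros)/(n - m) = (-30 - (-9))/(5 - 1) = -21/4 = -5.25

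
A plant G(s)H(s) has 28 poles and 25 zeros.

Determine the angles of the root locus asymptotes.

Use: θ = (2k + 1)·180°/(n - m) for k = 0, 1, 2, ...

n - m = 28 - 25 = 3. Angles: θk = (2k + 1)·180°/3 = 60°, 180°, 300°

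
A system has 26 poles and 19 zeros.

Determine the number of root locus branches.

Root locus has n branches where n = number of poles = 26.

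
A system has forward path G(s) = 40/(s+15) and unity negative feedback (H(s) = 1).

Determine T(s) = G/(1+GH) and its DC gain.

T(s) = G/(1+GH) = [40/(s+15)] / [1 + 40/(s+15)] = 40/(s+15+40) = 40/(s+55). DC gain = 40/55 = 0.7273.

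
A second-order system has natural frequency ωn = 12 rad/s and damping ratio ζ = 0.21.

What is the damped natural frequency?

ωd = ωn√(1 - ζ²) = 12√(1 - 0.21²) = 11.73 rad/s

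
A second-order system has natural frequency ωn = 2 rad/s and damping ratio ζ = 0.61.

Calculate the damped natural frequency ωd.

ωd = ωn√(1 - ζ²) = 2√(1 - 0.61²) = 1.58 rad/s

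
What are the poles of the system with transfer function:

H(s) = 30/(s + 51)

Pole is where denominator = 0: s + 51 = 0, so s = -51.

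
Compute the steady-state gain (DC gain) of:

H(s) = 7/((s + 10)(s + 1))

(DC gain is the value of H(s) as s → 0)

DC gain = H(0) = 7/(10 × 1) = 7/10 = 0.7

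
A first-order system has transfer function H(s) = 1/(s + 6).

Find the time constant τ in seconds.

For H(s) = 1/(s + 1/τ), the pole is at -1/τ = -6, so τ = 1/6 = 0.1667 s.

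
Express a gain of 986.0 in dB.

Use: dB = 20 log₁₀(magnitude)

dB = 20 log₁₀(986.0) = 59.9 dB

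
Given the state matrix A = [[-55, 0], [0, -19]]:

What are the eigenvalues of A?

For diagonal matrix, eigenvalues are diagonal entries: λ₁ = -55, λ₂ = -19.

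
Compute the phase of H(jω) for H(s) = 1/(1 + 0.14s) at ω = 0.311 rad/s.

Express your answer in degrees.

Phase = -arctan(ωτ) = -arctan(0.311 × 0.14) = -2.5°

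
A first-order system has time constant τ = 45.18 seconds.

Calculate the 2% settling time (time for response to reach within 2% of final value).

For first-order system, 2% settling time ≈ 4τ = 4 × 45.18 = 180.72 s.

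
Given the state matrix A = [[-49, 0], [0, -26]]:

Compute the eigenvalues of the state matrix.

For diagonal matrix, eigenvalues are diagonal entries: λ₁ = -49, λ₂ = -26.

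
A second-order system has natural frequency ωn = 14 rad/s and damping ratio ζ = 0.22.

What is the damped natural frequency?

ωd = ωn√(1 - ζ²) = 14√(1 - 0.22²) = 13.66 rad/s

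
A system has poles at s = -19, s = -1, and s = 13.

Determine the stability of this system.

Pole(s) at s = 13 are not in the left half-plane. System is unstable.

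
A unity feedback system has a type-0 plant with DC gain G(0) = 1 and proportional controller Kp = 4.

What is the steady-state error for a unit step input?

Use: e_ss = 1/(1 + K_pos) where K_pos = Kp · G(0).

K_pos = Kp · G(0) = 4 × 1 = 4. e_ss = 1/(1 + 4) = 0.2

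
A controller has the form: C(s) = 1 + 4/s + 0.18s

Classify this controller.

This is a Proportional-Integral-Derivative (PID) controller.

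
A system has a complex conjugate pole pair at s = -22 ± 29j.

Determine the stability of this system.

Real part of poles is -22 (< 0, left half-plane). Stable.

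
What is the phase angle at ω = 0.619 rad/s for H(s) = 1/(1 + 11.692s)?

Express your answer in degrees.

Phase = -arctan(ωτ) = -arctan(0.619 × 11.692) = -82.1°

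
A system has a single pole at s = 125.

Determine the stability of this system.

Pole at s = 125 is in the right half-plane. Unstable.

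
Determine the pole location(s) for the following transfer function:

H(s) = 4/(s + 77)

Pole is where denominator = 0: s + 77 = 0, so s = -77.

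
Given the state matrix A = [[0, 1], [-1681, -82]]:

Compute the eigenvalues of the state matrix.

det(A - λI) = λ² - (-82)λ + 1681 = (λ - (-41))(λ - (-41)). Eigenvalues: -41, -41.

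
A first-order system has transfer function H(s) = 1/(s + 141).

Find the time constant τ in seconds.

For H(s) = 1/(s + 1/τ), the pole is at -1/τ = -141, so τ = 1/141 = 0.0071 s.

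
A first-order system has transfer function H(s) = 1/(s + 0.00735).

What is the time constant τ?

For H(s) = 1/(s + 1/τ), the pole is at -1/τ = -0.00735, so τ = 1/0.00735 = 136.1 s.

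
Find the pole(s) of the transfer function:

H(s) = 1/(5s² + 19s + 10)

Discriminant = 19² - 4×5×10 = 361 - 200 = 161 > 0, so two distinct real poles. Using quadratic formula: s = (-19 ± √161)/(2×5) = (-19 ± √161)/10, with √161 ≈ 12.6886. s₁ ≈ -0.6311, s₂ ≈ -3.1689. Poles: s₁ = -0.6311, s₂ = -3.1689.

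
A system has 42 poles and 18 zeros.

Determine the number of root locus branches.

Root locus has n branches where n = number of poles = 42.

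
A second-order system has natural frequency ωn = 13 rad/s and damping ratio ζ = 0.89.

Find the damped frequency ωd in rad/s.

ωd = ωn√(1 - ζ²) = 13√(1 - 0.89²) = 5.93 rad/s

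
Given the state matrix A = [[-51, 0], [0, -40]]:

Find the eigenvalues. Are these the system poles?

For diagonal matrix, eigenvalues are diagonal entries: λ₁ = -51, λ₂ = -40. Eigenvalues of A = system poles.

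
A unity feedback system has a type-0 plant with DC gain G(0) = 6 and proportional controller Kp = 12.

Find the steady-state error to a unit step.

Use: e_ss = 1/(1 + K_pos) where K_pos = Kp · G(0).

K_pos = Kp · G(0) = 12 × 6 = 72. e_ss = 1/(1 + 72) = 0.0137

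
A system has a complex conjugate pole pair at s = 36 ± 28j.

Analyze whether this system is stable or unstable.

Real part of poles is 36 (> 0, right half-plane). Unstable.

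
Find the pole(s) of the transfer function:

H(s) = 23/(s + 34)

Pole is where denominator = 0: s + 34 = 0, so s = -34.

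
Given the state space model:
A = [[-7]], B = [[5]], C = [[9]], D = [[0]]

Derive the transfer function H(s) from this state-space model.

(sI - A)⁻¹ = 1/(s + 7). H(s) = 9 × 5/(s + 7) + 0 = 45/(s + 7).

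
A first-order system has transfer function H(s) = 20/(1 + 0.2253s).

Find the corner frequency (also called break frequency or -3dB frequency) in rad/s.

Corner frequency = 1/τ = 1/0.2253 = 4.439 rad/s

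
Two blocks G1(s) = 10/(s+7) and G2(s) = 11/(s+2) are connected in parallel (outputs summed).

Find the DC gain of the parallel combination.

Parallel: G_eq = G1 + G2. DC gain = G1(0) + G2(0) = 10/7 + 11/2 = 1.4286 + 5.5 = 6.9286.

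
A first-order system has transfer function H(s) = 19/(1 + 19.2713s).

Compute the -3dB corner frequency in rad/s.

Corner frequency = 1/τ = 1/19.2713 = 0.052 rad/s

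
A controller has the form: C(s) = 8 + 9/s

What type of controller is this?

This is a Proportional-Integral (PI) controller.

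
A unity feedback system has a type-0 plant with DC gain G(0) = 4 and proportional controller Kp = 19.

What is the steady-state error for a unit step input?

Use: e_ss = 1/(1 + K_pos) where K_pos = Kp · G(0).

K_pos = Kp · G(0) = 19 × 4 = 76. e_ss = 1/(1 + 76) = 0.0130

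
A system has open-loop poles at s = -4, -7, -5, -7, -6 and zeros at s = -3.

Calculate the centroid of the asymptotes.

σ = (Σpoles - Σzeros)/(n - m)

σ = (Σpoles - Σzeros)/(n - m) = (-29 - (-3))/(5 - 1) = -26/4 = -6.5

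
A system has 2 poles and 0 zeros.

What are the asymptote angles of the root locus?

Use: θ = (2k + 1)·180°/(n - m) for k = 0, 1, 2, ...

n - m = 2 - 0 = 2. Angles: θk = (2k + 1)·180°/2 = 90°, 270°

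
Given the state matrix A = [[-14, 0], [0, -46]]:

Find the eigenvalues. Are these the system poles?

For diagonal matrix, eigenvalues are diagonal entries: λ₁ = -14, λ₂ = -46. Eigenvalues of A = system poles.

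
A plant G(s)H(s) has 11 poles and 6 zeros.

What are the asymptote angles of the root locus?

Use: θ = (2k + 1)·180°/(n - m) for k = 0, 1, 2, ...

n - m = 11 - 6 = 5. Angles: θk = (2k + 1)·180°/5 = 36°, 108°, 180°, 252°, 324°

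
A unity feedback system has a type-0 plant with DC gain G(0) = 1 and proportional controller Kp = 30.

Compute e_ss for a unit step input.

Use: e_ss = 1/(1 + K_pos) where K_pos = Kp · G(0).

K_pos = Kp · G(0) = 30 × 1 = 30. e_ss = 1/(1 + 30) = 0.0323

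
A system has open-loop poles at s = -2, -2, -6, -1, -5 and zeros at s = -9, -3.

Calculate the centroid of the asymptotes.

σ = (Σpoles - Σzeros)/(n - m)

σ = (Σpoles - Σzeros)/(n - m) = (-16 - (-12))/(5 - 2) = -4/3 = -1.33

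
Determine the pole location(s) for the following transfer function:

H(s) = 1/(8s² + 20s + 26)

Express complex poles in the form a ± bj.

Discriminant = 20² - 4×8×26 = 400 - 832 = -432 < 0, so the poles are a complex conjugate pair s = (-20 ± j√432)/(2×8). Real part = -20/(2×8) = -20/16 = -1.25; imaginary part = ±√432/(2×8) ≈ 1.2990. Poles: s = -1.25 ± 1.2990j.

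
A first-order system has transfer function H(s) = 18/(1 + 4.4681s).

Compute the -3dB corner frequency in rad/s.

Corner frequency = 1/τ = 1/4.4681 = 0.224 rad/s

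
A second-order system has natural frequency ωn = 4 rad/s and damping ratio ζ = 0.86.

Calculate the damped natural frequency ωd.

ωd = ωn√(1 - ζ²) = 4√(1 - 0.86²) = 2.04 rad/s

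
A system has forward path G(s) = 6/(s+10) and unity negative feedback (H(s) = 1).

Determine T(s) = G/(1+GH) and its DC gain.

T(s) = G/(1+GH) = [6/(s+10)] / [1 + 6/(s+10)] = 6/(s+10+6) = 6/(s+16). DC gain = 6/16 = 0.375.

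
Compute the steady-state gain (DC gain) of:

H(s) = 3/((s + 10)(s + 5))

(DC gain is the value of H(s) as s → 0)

DC gain = H(0) = 3/(10 × 5) = 3/50 = 0.06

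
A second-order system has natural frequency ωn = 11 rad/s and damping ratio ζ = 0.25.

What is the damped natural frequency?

ωd = ωn√(1 - ζ²) = 11√(1 - 0.25²) = 10.65 rad/s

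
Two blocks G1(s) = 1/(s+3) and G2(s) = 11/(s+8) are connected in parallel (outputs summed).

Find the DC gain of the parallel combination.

Parallel: G_eq = G1 + G2. DC gain = G1(0) + G2(0) = 1/3 + 11/8 = 0.3333 + 1.375 = 1.7083.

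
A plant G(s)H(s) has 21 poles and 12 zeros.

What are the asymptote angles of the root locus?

n - m = 21 - 12 = 9. Angles: θk = (2k + 1)·180°/9 = 20°, 60°, 100°, 140°, 180°, 220°, 260°, 300°, 340°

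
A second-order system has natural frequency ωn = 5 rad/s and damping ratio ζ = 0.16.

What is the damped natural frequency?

ωd = ωn√(1 - ζ²) = 5√(1 - 0.16²) = 4.94 rad/s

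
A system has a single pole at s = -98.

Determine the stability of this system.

Pole at s = -98 is in the left half-plane. Stable.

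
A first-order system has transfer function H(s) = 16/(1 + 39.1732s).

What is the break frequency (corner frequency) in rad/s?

Corner frequency = 1/τ = 1/39.1732 = 0.026 rad/s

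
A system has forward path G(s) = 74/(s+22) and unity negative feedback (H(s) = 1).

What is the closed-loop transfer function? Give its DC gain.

T(s) = G/(1+GH) = [74/(s+22)] / [1 + 74/(s+22)] = 74/(s+22+74) = 74/(s+96). DC gain = 74/96 = 0.7708.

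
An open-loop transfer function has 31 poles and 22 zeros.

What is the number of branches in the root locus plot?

Root locus has n branches where n = number of poles = 31.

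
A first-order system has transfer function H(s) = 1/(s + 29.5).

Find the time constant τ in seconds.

For H(s) = 1/(s + 1/τ), the pole is at -1/τ = -29.5, so τ = 1/29.5 = 0.0339 s.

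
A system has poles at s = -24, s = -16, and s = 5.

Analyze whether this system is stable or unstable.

Pole(s) at s = 5 are not in the left half-plane. System is unstable.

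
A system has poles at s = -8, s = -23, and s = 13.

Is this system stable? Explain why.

Pole(s) at s = 13 are not in the left half-plane. System is unstable.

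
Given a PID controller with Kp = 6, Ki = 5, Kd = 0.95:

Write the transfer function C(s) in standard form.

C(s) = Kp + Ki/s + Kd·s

Substituting values: C(s) = 6 + 5/s + 0.95s = (0.95s² + 6s + 5)/s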